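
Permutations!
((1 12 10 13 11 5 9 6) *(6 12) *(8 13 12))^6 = [0, 1, 2, 3, 4, 9, 6, 7, 13, 8, 10, 5, 12, 11] = (5 9 8 13 11)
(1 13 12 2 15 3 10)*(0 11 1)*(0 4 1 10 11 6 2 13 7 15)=(0 6 2)(1 7 15 3 11 10 4)(12 13)=[6, 7, 0, 11, 1, 5, 2, 15, 8, 9, 4, 10, 13, 12, 14, 3]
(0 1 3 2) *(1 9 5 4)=[9, 3, 0, 2, 1, 4, 6, 7, 8, 5]=(0 9 5 4 1 3 2)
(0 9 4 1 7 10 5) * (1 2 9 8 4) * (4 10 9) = (0 8 10 5)(1 7 9)(2 4) = [8, 7, 4, 3, 2, 0, 6, 9, 10, 1, 5]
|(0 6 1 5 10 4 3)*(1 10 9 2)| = 20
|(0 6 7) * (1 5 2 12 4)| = |(0 6 7)(1 5 2 12 4)| = 15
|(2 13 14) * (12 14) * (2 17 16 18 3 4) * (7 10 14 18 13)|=11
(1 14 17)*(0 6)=(0 6)(1 14 17)=[6, 14, 2, 3, 4, 5, 0, 7, 8, 9, 10, 11, 12, 13, 17, 15, 16, 1]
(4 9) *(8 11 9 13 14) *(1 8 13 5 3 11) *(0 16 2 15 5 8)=(0 16 2 15 5 3 11 9 4 8 1)(13 14)=[16, 0, 15, 11, 8, 3, 6, 7, 1, 4, 10, 9, 12, 14, 13, 5, 2]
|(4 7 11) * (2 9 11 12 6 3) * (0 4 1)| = 10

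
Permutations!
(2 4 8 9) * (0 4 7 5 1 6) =(0 4 8 9 2 7 5 1 6) =[4, 6, 7, 3, 8, 1, 0, 5, 9, 2]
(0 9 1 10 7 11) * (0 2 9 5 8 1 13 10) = (0 5 8 1)(2 9 13 10 7 11) = [5, 0, 9, 3, 4, 8, 6, 11, 1, 13, 7, 2, 12, 10]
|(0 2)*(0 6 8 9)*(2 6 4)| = 4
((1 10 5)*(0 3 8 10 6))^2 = (0 8 5 6 3 10 1) = [8, 0, 2, 10, 4, 6, 3, 7, 5, 9, 1]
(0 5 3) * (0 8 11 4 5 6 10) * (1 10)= [6, 10, 2, 8, 5, 3, 1, 7, 11, 9, 0, 4]= (0 6 1 10)(3 8 11 4 5)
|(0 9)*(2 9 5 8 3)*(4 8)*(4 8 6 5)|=8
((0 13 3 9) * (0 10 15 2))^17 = (0 9 2 3 15 13 10) = [9, 1, 3, 15, 4, 5, 6, 7, 8, 2, 0, 11, 12, 10, 14, 13]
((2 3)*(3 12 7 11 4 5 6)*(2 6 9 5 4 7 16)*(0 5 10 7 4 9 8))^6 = (16)(4 9 10 7 11) = [0, 1, 2, 3, 9, 5, 6, 11, 8, 10, 7, 4, 12, 13, 14, 15, 16]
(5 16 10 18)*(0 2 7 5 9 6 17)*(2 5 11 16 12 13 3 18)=(0 5 12 13 3 18 9 6 17)(2 7 11 16 10)=[5, 1, 7, 18, 4, 12, 17, 11, 8, 6, 2, 16, 13, 3, 14, 15, 10, 0, 9]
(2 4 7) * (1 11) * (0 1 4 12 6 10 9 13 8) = (0 1 11 4 7 2 12 6 10 9 13 8) = [1, 11, 12, 3, 7, 5, 10, 2, 0, 13, 9, 4, 6, 8]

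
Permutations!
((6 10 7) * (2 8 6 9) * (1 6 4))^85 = (1 2 10 4 9 6 8 7) = [0, 2, 10, 3, 9, 5, 8, 1, 7, 6, 4]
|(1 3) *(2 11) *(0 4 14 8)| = |(0 4 14 8)(1 3)(2 11)| = 4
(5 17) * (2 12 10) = (2 12 10)(5 17) = [0, 1, 12, 3, 4, 17, 6, 7, 8, 9, 2, 11, 10, 13, 14, 15, 16, 5]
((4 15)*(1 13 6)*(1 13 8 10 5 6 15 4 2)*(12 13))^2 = [0, 10, 8, 3, 4, 12, 13, 7, 5, 9, 6, 11, 15, 2, 14, 1] = (1 10 6 13 2 8 5 12 15)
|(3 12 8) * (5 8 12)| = 3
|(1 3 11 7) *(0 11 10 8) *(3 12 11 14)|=20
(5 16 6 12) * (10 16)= (5 10 16 6 12)= [0, 1, 2, 3, 4, 10, 12, 7, 8, 9, 16, 11, 5, 13, 14, 15, 6]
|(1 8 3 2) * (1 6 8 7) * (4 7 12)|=4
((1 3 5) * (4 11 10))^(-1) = (1 5 3)(4 10 11) = [0, 5, 2, 1, 10, 3, 6, 7, 8, 9, 11, 4]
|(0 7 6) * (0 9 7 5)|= 6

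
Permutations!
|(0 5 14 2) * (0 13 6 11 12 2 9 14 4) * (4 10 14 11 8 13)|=9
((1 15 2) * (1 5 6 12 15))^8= (2 12 5 15 6)= [0, 1, 12, 3, 4, 15, 2, 7, 8, 9, 10, 11, 5, 13, 14, 6]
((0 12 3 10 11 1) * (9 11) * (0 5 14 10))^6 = (14) = [0, 1, 2, 3, 4, 5, 6, 7, 8, 9, 10, 11, 12, 13, 14]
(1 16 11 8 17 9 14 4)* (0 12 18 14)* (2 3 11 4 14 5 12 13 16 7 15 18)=(0 13 16 4 1 7 15 18 5 12 2 3 11 8 17 9)=[13, 7, 3, 11, 1, 12, 6, 15, 17, 0, 10, 8, 2, 16, 14, 18, 4, 9, 5]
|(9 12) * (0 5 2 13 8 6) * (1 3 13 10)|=18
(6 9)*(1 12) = (1 12)(6 9) = [0, 12, 2, 3, 4, 5, 9, 7, 8, 6, 10, 11, 1]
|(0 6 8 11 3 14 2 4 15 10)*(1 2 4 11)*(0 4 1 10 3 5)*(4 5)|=|(0 6 8 10 5)(1 2 11 4 15 3 14)|=35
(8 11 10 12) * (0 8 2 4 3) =[8, 1, 4, 0, 3, 5, 6, 7, 11, 9, 12, 10, 2] =(0 8 11 10 12 2 4 3)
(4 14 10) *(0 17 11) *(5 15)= (0 17 11)(4 14 10)(5 15)= [17, 1, 2, 3, 14, 15, 6, 7, 8, 9, 4, 0, 12, 13, 10, 5, 16, 11]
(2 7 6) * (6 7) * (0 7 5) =(0 7 5)(2 6) =[7, 1, 6, 3, 4, 0, 2, 5]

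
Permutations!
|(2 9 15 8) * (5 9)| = 5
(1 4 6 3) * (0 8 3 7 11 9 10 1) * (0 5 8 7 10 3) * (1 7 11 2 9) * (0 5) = (0 11 1 4 6 10 7 2 9 3)(5 8) = [11, 4, 9, 0, 6, 8, 10, 2, 5, 3, 7, 1]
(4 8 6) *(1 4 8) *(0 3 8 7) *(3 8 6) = (0 8 3 6 7)(1 4) = [8, 4, 2, 6, 1, 5, 7, 0, 3]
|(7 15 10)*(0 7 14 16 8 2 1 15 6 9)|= |(0 7 6 9)(1 15 10 14 16 8 2)|= 28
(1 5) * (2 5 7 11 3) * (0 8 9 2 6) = (0 8 9 2 5 1 7 11 3 6) = [8, 7, 5, 6, 4, 1, 0, 11, 9, 2, 10, 3]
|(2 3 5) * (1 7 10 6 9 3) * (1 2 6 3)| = |(1 7 10 3 5 6 9)| = 7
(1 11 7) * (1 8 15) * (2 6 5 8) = (1 11 7 2 6 5 8 15) = [0, 11, 6, 3, 4, 8, 5, 2, 15, 9, 10, 7, 12, 13, 14, 1]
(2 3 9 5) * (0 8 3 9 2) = (0 8 3 2 9 5) = [8, 1, 9, 2, 4, 0, 6, 7, 3, 5]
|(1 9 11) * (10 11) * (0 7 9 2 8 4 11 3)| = 5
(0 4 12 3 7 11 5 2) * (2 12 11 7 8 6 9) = [4, 1, 0, 8, 11, 12, 9, 7, 6, 2, 10, 5, 3] = (0 4 11 5 12 3 8 6 9 2)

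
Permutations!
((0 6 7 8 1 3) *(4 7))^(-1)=(0 3 1 8 7 4 6)=[3, 8, 2, 1, 6, 5, 0, 4, 7]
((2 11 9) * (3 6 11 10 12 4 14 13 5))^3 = (2 4 5 11 10 14 3 9 12 13 6) = [0, 1, 4, 9, 5, 11, 2, 7, 8, 12, 14, 10, 13, 6, 3]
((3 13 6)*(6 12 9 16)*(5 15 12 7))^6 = [0, 1, 2, 9, 4, 3, 12, 6, 8, 5, 10, 11, 7, 16, 14, 13, 15] = (3 9 5)(6 12 7)(13 16 15)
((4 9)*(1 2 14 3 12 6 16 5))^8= (16)= [0, 1, 2, 3, 4, 5, 6, 7, 8, 9, 10, 11, 12, 13, 14, 15, 16]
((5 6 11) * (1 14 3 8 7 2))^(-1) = (1 2 7 8 3 14)(5 11 6) = [0, 2, 7, 14, 4, 11, 5, 8, 3, 9, 10, 6, 12, 13, 1]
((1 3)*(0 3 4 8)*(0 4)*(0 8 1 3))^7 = (1 8 4) = [0, 8, 2, 3, 1, 5, 6, 7, 4]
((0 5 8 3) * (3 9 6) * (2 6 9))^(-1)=[3, 1, 8, 6, 4, 0, 2, 7, 5, 9]=(9)(0 3 6 2 8 5)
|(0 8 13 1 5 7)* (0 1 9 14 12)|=|(0 8 13 9 14 12)(1 5 7)|=6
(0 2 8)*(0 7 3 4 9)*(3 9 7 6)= (0 2 8 6 3 4 7 9)= [2, 1, 8, 4, 7, 5, 3, 9, 6, 0]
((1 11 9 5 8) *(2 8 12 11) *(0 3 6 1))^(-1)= (0 8 2 1 6 3)(5 9 11 12)= [8, 6, 1, 0, 4, 9, 3, 7, 2, 11, 10, 12, 5]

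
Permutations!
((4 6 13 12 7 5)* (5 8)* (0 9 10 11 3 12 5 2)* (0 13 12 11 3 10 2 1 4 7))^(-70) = [1, 13, 6, 10, 5, 0, 7, 9, 2, 4, 11, 3, 8, 12] = (0 1 13 12 8 2 6 7 9 4 5)(3 10 11)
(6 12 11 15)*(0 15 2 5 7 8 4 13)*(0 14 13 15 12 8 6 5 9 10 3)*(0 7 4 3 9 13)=(0 12 11 2 13 14)(3 7 6 8)(4 15 5)(9 10)=[12, 1, 13, 7, 15, 4, 8, 6, 3, 10, 9, 2, 11, 14, 0, 5]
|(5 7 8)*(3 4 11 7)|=|(3 4 11 7 8 5)|=6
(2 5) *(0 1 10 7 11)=[1, 10, 5, 3, 4, 2, 6, 11, 8, 9, 7, 0]=(0 1 10 7 11)(2 5)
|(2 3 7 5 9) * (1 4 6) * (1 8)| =20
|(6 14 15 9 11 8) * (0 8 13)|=|(0 8 6 14 15 9 11 13)|=8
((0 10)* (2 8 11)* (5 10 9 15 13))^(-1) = (0 10 5 13 15 9)(2 11 8) = [10, 1, 11, 3, 4, 13, 6, 7, 2, 0, 5, 8, 12, 15, 14, 9]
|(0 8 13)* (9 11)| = 6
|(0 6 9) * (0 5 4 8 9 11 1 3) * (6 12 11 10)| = 20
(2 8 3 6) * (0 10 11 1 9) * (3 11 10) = [3, 9, 8, 6, 4, 5, 2, 7, 11, 0, 10, 1] = (0 3 6 2 8 11 1 9)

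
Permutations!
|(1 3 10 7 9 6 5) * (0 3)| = |(0 3 10 7 9 6 5 1)| = 8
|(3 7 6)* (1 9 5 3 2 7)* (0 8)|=|(0 8)(1 9 5 3)(2 7 6)|=12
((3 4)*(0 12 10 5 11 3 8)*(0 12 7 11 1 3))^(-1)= (0 11 7)(1 5 10 12 8 4 3)= [11, 5, 2, 1, 3, 10, 6, 0, 4, 9, 12, 7, 8]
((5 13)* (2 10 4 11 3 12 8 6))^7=(2 6 8 12 3 11 4 10)(5 13)=[0, 1, 6, 11, 10, 13, 8, 7, 12, 9, 2, 4, 3, 5]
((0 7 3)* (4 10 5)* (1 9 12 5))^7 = (0 7 3)(1 9 12 5 4 10) = [7, 9, 2, 0, 10, 4, 6, 3, 8, 12, 1, 11, 5]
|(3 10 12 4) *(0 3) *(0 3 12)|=|(0 12 4 3 10)|=5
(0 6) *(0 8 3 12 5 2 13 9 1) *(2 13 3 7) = [6, 0, 3, 12, 4, 13, 8, 2, 7, 1, 10, 11, 5, 9] = (0 6 8 7 2 3 12 5 13 9 1)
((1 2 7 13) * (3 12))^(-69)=(1 13 7 2)(3 12)=[0, 13, 1, 12, 4, 5, 6, 2, 8, 9, 10, 11, 3, 7]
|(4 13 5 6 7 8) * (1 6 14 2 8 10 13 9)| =|(1 6 7 10 13 5 14 2 8 4 9)| =11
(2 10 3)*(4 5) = (2 10 3)(4 5) = [0, 1, 10, 2, 5, 4, 6, 7, 8, 9, 3]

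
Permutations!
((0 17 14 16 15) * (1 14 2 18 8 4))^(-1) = (0 15 16 14 1 4 8 18 2 17) = [15, 4, 17, 3, 8, 5, 6, 7, 18, 9, 10, 11, 12, 13, 1, 16, 14, 0, 2]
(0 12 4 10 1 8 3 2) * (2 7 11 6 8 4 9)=(0 12 9 2)(1 4 10)(3 7 11 6 8)=[12, 4, 0, 7, 10, 5, 8, 11, 3, 2, 1, 6, 9]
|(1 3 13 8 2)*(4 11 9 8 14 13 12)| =|(1 3 12 4 11 9 8 2)(13 14)| =8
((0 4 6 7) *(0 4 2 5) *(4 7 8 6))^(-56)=(8)(0 2 5)=[2, 1, 5, 3, 4, 0, 6, 7, 8]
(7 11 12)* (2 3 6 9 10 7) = (2 3 6 9 10 7 11 12) = [0, 1, 3, 6, 4, 5, 9, 11, 8, 10, 7, 12, 2]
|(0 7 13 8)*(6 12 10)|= |(0 7 13 8)(6 12 10)|= 12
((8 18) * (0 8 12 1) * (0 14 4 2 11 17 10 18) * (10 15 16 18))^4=(1 11 18 4 15)(2 16 14 17 12)=[0, 11, 16, 3, 15, 5, 6, 7, 8, 9, 10, 18, 2, 13, 17, 1, 14, 12, 4]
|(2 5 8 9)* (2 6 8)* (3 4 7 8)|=|(2 5)(3 4 7 8 9 6)|=6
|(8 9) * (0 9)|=|(0 9 8)|=3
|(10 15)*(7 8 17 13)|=|(7 8 17 13)(10 15)|=4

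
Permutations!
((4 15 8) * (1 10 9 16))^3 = [0, 16, 2, 3, 4, 5, 6, 7, 8, 10, 1, 11, 12, 13, 14, 15, 9] = (1 16 9 10)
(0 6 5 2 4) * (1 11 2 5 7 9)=(0 6 7 9 1 11 2 4)=[6, 11, 4, 3, 0, 5, 7, 9, 8, 1, 10, 2]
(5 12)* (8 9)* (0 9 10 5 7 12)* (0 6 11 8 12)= [9, 1, 2, 3, 4, 6, 11, 0, 10, 12, 5, 8, 7]= (0 9 12 7)(5 6 11 8 10)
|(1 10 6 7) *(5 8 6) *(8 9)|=|(1 10 5 9 8 6 7)|=7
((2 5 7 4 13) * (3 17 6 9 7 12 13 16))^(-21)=(17)(2 13 12 5)=[0, 1, 13, 3, 4, 2, 6, 7, 8, 9, 10, 11, 5, 12, 14, 15, 16, 17]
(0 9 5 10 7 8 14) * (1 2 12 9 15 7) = (0 15 7 8 14)(1 2 12 9 5 10) = [15, 2, 12, 3, 4, 10, 6, 8, 14, 5, 1, 11, 9, 13, 0, 7]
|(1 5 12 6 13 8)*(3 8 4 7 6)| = |(1 5 12 3 8)(4 7 6 13)| = 20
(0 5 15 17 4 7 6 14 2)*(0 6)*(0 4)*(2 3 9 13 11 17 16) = (0 5 15 16 2 6 14 3 9 13 11 17)(4 7) = [5, 1, 6, 9, 7, 15, 14, 4, 8, 13, 10, 17, 12, 11, 3, 16, 2, 0]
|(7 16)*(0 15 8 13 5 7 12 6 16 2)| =21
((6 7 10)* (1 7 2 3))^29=(1 3 2 6 10 7)=[0, 3, 6, 2, 4, 5, 10, 1, 8, 9, 7]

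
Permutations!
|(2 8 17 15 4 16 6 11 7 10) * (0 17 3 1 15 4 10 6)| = |(0 17 4 16)(1 15 10 2 8 3)(6 11 7)| = 12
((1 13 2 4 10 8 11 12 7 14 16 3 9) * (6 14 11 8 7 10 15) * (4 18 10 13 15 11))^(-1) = (1 9 3 16 14 6 15)(2 13 12 11 4 7 10 18) = [0, 9, 13, 16, 7, 5, 15, 10, 8, 3, 18, 4, 11, 12, 6, 1, 14, 17, 2]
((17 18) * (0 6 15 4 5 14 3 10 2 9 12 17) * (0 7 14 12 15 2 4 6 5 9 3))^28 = (18) = [0, 1, 2, 3, 4, 5, 6, 7, 8, 9, 10, 11, 12, 13, 14, 15, 16, 17, 18]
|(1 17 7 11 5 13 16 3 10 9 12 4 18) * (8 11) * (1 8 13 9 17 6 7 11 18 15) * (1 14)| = 30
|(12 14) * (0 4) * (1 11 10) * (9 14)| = |(0 4)(1 11 10)(9 14 12)| = 6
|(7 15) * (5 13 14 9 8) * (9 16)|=|(5 13 14 16 9 8)(7 15)|=6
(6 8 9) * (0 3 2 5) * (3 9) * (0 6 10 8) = [9, 1, 5, 2, 4, 6, 0, 7, 3, 10, 8] = (0 9 10 8 3 2 5 6)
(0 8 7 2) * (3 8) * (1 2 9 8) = [3, 2, 0, 1, 4, 5, 6, 9, 7, 8] = (0 3 1 2)(7 9 8)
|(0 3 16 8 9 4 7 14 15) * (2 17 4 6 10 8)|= |(0 3 16 2 17 4 7 14 15)(6 10 8 9)|= 36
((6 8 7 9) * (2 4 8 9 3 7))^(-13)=(2 8 4)(3 7)(6 9)=[0, 1, 8, 7, 2, 5, 9, 3, 4, 6]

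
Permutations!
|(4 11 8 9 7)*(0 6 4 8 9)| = 7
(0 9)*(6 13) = (0 9)(6 13) = [9, 1, 2, 3, 4, 5, 13, 7, 8, 0, 10, 11, 12, 6]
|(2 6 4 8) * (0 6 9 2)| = |(0 6 4 8)(2 9)| = 4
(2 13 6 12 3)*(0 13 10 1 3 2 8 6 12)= (0 13 12 2 10 1 3 8 6)= [13, 3, 10, 8, 4, 5, 0, 7, 6, 9, 1, 11, 2, 12]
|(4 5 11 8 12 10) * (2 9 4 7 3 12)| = 12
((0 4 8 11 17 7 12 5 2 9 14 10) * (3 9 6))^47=(0 7 3 4 12 9 8 5 14 11 2 10 17 6)=[7, 1, 10, 4, 12, 14, 0, 3, 5, 8, 17, 2, 9, 13, 11, 15, 16, 6]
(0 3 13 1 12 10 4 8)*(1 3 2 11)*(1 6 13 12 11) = [2, 11, 1, 12, 8, 5, 13, 7, 0, 9, 4, 6, 10, 3] = (0 2 1 11 6 13 3 12 10 4 8)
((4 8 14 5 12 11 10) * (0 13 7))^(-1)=(0 7 13)(4 10 11 12 5 14 8)=[7, 1, 2, 3, 10, 14, 6, 13, 4, 9, 11, 12, 5, 0, 8]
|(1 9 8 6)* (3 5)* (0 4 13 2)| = |(0 4 13 2)(1 9 8 6)(3 5)| = 4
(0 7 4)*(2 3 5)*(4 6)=(0 7 6 4)(2 3 5)=[7, 1, 3, 5, 0, 2, 4, 6]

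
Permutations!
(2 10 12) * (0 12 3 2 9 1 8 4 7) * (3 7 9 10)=(0 12 10 7)(1 8 4 9)(2 3)=[12, 8, 3, 2, 9, 5, 6, 0, 4, 1, 7, 11, 10]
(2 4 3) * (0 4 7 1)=[4, 0, 7, 2, 3, 5, 6, 1]=(0 4 3 2 7 1)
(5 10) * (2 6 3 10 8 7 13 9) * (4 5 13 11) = (2 6 3 10 13 9)(4 5 8 7 11) = [0, 1, 6, 10, 5, 8, 3, 11, 7, 2, 13, 4, 12, 9]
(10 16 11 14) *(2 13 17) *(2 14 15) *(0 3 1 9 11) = [3, 9, 13, 1, 4, 5, 6, 7, 8, 11, 16, 15, 12, 17, 10, 2, 0, 14] = (0 3 1 9 11 15 2 13 17 14 10 16)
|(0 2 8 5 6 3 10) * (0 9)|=|(0 2 8 5 6 3 10 9)|=8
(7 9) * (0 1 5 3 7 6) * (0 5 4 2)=(0 1 4 2)(3 7 9 6 5)=[1, 4, 0, 7, 2, 3, 5, 9, 8, 6]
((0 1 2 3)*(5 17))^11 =(0 3 2 1)(5 17) =[3, 0, 1, 2, 4, 17, 6, 7, 8, 9, 10, 11, 12, 13, 14, 15, 16, 5]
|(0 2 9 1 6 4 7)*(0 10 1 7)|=8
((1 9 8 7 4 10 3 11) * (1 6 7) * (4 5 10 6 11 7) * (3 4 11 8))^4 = (1 5 11 3 4)(6 9 10 8 7) = [0, 5, 2, 4, 1, 11, 9, 6, 7, 10, 8, 3]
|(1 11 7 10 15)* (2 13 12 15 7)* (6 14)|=|(1 11 2 13 12 15)(6 14)(7 10)|=6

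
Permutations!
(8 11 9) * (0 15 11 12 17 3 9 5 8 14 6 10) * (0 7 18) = (0 15 11 5 8 12 17 3 9 14 6 10 7 18) = [15, 1, 2, 9, 4, 8, 10, 18, 12, 14, 7, 5, 17, 13, 6, 11, 16, 3, 0]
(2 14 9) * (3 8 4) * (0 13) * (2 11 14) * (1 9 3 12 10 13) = (0 1 9 11 14 3 8 4 12 10 13) = [1, 9, 2, 8, 12, 5, 6, 7, 4, 11, 13, 14, 10, 0, 3]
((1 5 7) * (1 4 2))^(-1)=(1 2 4 7 5)=[0, 2, 4, 3, 7, 1, 6, 5]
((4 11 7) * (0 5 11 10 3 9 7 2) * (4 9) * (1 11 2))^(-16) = (11)(0 2 5)(3 10 4) = [2, 1, 5, 10, 3, 0, 6, 7, 8, 9, 4, 11]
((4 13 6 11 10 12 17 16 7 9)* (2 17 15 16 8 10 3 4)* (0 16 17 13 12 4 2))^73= [16, 1, 11, 6, 12, 5, 2, 9, 10, 0, 4, 13, 15, 3, 14, 17, 7, 8]= (0 16 7 9)(2 11 13 3 6)(4 12 15 17 8 10)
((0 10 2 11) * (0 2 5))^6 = (11) = [0, 1, 2, 3, 4, 5, 6, 7, 8, 9, 10, 11]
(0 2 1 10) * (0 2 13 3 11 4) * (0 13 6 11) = [6, 10, 1, 0, 13, 5, 11, 7, 8, 9, 2, 4, 12, 3] = (0 6 11 4 13 3)(1 10 2)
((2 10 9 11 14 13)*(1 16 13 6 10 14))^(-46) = (1 11 9 10 6 14 2 13 16) = [0, 11, 13, 3, 4, 5, 14, 7, 8, 10, 6, 9, 12, 16, 2, 15, 1]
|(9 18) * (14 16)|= |(9 18)(14 16)|= 2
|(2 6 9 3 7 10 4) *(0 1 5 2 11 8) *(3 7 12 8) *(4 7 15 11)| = 22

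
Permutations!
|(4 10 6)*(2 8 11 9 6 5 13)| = 9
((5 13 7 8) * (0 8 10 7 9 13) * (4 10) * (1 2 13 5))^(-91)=(13)(4 7 10)=[0, 1, 2, 3, 7, 5, 6, 10, 8, 9, 4, 11, 12, 13]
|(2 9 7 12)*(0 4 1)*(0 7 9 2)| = 5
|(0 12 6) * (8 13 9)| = 3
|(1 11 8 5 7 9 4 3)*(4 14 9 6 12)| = |(1 11 8 5 7 6 12 4 3)(9 14)| = 18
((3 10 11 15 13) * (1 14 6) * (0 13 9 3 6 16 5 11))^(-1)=(0 10 3 9 15 11 5 16 14 1 6 13)=[10, 6, 2, 9, 4, 16, 13, 7, 8, 15, 3, 5, 12, 0, 1, 11, 14]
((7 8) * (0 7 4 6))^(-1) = (0 6 4 8 7) = [6, 1, 2, 3, 8, 5, 4, 0, 7]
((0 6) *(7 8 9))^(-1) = (0 6)(7 9 8) = [6, 1, 2, 3, 4, 5, 0, 9, 7, 8]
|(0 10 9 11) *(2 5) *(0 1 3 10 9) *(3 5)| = |(0 9 11 1 5 2 3 10)| = 8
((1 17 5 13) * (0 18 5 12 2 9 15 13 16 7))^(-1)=(0 7 16 5 18)(1 13 15 9 2 12 17)=[7, 13, 12, 3, 4, 18, 6, 16, 8, 2, 10, 11, 17, 15, 14, 9, 5, 1, 0]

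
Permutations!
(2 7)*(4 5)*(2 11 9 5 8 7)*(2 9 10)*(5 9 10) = (2 10)(4 8 7 11 5) = [0, 1, 10, 3, 8, 4, 6, 11, 7, 9, 2, 5]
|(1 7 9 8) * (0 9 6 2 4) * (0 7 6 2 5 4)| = |(0 9 8 1 6 5 4 7 2)| = 9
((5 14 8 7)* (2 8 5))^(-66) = (14) = [0, 1, 2, 3, 4, 5, 6, 7, 8, 9, 10, 11, 12, 13, 14]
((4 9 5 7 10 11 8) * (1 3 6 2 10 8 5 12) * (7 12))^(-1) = (1 12 5 11 10 2 6 3)(4 8 7 9) = [0, 12, 6, 1, 8, 11, 3, 9, 7, 4, 2, 10, 5]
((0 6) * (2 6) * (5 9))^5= [6, 1, 0, 3, 4, 9, 2, 7, 8, 5]= (0 6 2)(5 9)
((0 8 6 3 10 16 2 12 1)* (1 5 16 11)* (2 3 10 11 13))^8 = (0 16 13)(1 5 10)(2 8 3)(6 11 12) = [16, 5, 8, 2, 4, 10, 11, 7, 3, 9, 1, 12, 6, 0, 14, 15, 13]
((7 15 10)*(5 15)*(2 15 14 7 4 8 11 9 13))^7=(2 13 9 11 8 4 10 15)(5 14 7)=[0, 1, 13, 3, 10, 14, 6, 5, 4, 11, 15, 8, 12, 9, 7, 2]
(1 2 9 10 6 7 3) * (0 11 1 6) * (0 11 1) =(0 1 2 9 10 11)(3 6 7) =[1, 2, 9, 6, 4, 5, 7, 3, 8, 10, 11, 0]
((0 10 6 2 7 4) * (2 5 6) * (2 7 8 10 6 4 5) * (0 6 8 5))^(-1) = (0 7 10 8)(2 6 4 5) = [7, 1, 6, 3, 5, 2, 4, 10, 0, 9, 8]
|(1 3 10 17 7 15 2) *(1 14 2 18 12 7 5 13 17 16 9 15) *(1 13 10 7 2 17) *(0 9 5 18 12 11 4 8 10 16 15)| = |(0 9)(1 3 7 13)(2 14 17 18 11 4 8 10 15 12)(5 16)| = 20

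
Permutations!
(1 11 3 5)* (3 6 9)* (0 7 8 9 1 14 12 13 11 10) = (0 7 8 9 3 5 14 12 13 11 6 1 10) = [7, 10, 2, 5, 4, 14, 1, 8, 9, 3, 0, 6, 13, 11, 12]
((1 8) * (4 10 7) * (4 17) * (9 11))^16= (17)= [0, 1, 2, 3, 4, 5, 6, 7, 8, 9, 10, 11, 12, 13, 14, 15, 16, 17]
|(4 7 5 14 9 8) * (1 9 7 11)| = |(1 9 8 4 11)(5 14 7)| = 15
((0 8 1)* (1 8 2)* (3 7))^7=(8)(0 2 1)(3 7)=[2, 0, 1, 7, 4, 5, 6, 3, 8]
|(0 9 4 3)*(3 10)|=5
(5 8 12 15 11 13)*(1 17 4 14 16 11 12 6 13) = [0, 17, 2, 3, 14, 8, 13, 7, 6, 9, 10, 1, 15, 5, 16, 12, 11, 4] = (1 17 4 14 16 11)(5 8 6 13)(12 15)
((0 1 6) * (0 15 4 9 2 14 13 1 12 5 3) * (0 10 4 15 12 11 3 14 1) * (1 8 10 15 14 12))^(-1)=(0 13 14 15 3 11)(1 6)(2 9 4 10 8)(5 12)=[13, 6, 9, 11, 10, 12, 1, 7, 2, 4, 8, 0, 5, 14, 15, 3]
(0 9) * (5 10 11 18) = (0 9)(5 10 11 18) = [9, 1, 2, 3, 4, 10, 6, 7, 8, 0, 11, 18, 12, 13, 14, 15, 16, 17, 5]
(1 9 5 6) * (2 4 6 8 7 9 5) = [0, 5, 4, 3, 6, 8, 1, 9, 7, 2] = (1 5 8 7 9 2 4 6)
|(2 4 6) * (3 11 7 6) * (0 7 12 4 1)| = |(0 7 6 2 1)(3 11 12 4)| = 20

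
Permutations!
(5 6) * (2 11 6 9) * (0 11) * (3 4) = (0 11 6 5 9 2)(3 4) = [11, 1, 0, 4, 3, 9, 5, 7, 8, 2, 10, 6]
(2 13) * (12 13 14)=[0, 1, 14, 3, 4, 5, 6, 7, 8, 9, 10, 11, 13, 2, 12]=(2 14 12 13)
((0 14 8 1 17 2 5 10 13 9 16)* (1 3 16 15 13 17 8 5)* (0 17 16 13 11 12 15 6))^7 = (0 1 14 8 5 3 10 13 16 9 17 6 2)(11 12 15) = [1, 14, 0, 10, 4, 3, 2, 7, 5, 17, 13, 12, 15, 16, 8, 11, 9, 6]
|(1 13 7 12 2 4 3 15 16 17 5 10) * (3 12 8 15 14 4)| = 45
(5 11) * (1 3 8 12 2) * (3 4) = (1 4 3 8 12 2)(5 11) = [0, 4, 1, 8, 3, 11, 6, 7, 12, 9, 10, 5, 2]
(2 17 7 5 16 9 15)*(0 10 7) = [10, 1, 17, 3, 4, 16, 6, 5, 8, 15, 7, 11, 12, 13, 14, 2, 9, 0] = (0 10 7 5 16 9 15 2 17)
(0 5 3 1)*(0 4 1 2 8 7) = (0 5 3 2 8 7)(1 4) = [5, 4, 8, 2, 1, 3, 6, 0, 7]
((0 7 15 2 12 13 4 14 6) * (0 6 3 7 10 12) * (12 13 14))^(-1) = (0 2 15 7 3 14 12 4 13 10) = [2, 1, 15, 14, 13, 5, 6, 3, 8, 9, 0, 11, 4, 10, 12, 7]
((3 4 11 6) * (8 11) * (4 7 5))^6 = (3 6 11 8 4 5 7) = [0, 1, 2, 6, 5, 7, 11, 3, 4, 9, 10, 8]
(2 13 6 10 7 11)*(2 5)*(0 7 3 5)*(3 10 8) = (0 7 11)(2 13 6 8 3 5) = [7, 1, 13, 5, 4, 2, 8, 11, 3, 9, 10, 0, 12, 6]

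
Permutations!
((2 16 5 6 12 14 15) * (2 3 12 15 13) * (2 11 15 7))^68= (2 6 16 7 5)(3 14 11)(12 13 15)= [0, 1, 6, 14, 4, 2, 16, 5, 8, 9, 10, 3, 13, 15, 11, 12, 7]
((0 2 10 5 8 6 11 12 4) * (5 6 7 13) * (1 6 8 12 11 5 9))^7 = (0 1 10 5 7 4 9 2 6 8 12 13) = [1, 10, 6, 3, 9, 7, 8, 4, 12, 2, 5, 11, 13, 0]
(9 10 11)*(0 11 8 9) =(0 11)(8 9 10) =[11, 1, 2, 3, 4, 5, 6, 7, 9, 10, 8, 0]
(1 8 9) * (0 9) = (0 9 1 8) = [9, 8, 2, 3, 4, 5, 6, 7, 0, 1]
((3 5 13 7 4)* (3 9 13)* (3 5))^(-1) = (4 7 13 9) = [0, 1, 2, 3, 7, 5, 6, 13, 8, 4, 10, 11, 12, 9]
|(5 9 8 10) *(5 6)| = |(5 9 8 10 6)| = 5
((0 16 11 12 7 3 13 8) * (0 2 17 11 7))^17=(0 17 13 16 11 8 7 12 2 3)=[17, 1, 3, 0, 4, 5, 6, 12, 7, 9, 10, 8, 2, 16, 14, 15, 11, 13]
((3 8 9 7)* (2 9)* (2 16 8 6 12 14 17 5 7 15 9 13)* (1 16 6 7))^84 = (1 12)(5 6)(8 17)(14 16) = [0, 12, 2, 3, 4, 6, 5, 7, 17, 9, 10, 11, 1, 13, 16, 15, 14, 8]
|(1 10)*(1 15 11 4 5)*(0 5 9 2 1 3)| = |(0 5 3)(1 10 15 11 4 9 2)| = 21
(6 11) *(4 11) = (4 11 6) = [0, 1, 2, 3, 11, 5, 4, 7, 8, 9, 10, 6]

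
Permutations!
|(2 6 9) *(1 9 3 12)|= 6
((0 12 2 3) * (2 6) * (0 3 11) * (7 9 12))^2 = (0 9 6 11 7 12 2) = [9, 1, 0, 3, 4, 5, 11, 12, 8, 6, 10, 7, 2]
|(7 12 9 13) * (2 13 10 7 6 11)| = |(2 13 6 11)(7 12 9 10)| = 4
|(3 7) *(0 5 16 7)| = |(0 5 16 7 3)| = 5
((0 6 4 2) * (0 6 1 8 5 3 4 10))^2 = (0 8 3 2 10 1 5 4 6) = [8, 5, 10, 2, 6, 4, 0, 7, 3, 9, 1]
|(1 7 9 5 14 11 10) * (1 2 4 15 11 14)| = 20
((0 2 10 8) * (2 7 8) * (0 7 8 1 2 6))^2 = [7, 10, 6, 3, 4, 5, 8, 2, 1, 9, 0] = (0 7 2 6 8 1 10)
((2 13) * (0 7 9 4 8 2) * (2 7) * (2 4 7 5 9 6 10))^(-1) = (0 13 2 10 6 7 9 5 8 4) = [13, 1, 10, 3, 0, 8, 7, 9, 4, 5, 6, 11, 12, 2]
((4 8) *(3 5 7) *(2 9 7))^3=(2 3 9 5 7)(4 8)=[0, 1, 3, 9, 8, 7, 6, 2, 4, 5]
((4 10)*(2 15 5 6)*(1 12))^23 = (1 12)(2 6 5 15)(4 10) = [0, 12, 6, 3, 10, 15, 5, 7, 8, 9, 4, 11, 1, 13, 14, 2]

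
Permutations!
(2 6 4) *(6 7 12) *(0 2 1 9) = (0 2 7 12 6 4 1 9) = [2, 9, 7, 3, 1, 5, 4, 12, 8, 0, 10, 11, 6]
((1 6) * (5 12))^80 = (12) = [0, 1, 2, 3, 4, 5, 6, 7, 8, 9, 10, 11, 12]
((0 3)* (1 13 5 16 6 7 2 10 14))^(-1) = (0 3)(1 14 10 2 7 6 16 5 13) = [3, 14, 7, 0, 4, 13, 16, 6, 8, 9, 2, 11, 12, 1, 10, 15, 5]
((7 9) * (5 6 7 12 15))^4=[0, 1, 2, 3, 4, 12, 15, 5, 8, 6, 10, 11, 7, 13, 14, 9]=(5 12 7)(6 15 9)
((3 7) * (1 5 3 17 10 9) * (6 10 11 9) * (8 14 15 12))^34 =(1 9 11 17 7 3 5)(8 15)(12 14) =[0, 9, 2, 5, 4, 1, 6, 3, 15, 11, 10, 17, 14, 13, 12, 8, 16, 7]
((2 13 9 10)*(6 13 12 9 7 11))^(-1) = (2 10 9 12)(6 11 7 13) = [0, 1, 10, 3, 4, 5, 11, 13, 8, 12, 9, 7, 2, 6]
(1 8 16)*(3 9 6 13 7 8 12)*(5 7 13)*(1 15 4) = (1 12 3 9 6 5 7 8 16 15 4) = [0, 12, 2, 9, 1, 7, 5, 8, 16, 6, 10, 11, 3, 13, 14, 4, 15]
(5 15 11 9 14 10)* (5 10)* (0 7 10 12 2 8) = (0 7 10 12 2 8)(5 15 11 9 14) = [7, 1, 8, 3, 4, 15, 6, 10, 0, 14, 12, 9, 2, 13, 5, 11]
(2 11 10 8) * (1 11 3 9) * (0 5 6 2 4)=(0 5 6 2 3 9 1 11 10 8 4)=[5, 11, 3, 9, 0, 6, 2, 7, 4, 1, 8, 10]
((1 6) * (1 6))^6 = (6) = [0, 1, 2, 3, 4, 5, 6]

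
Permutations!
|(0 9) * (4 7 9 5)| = 5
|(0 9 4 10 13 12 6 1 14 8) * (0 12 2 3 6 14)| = 9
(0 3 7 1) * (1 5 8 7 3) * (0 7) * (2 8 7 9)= (0 1 9 2 8)(5 7)= [1, 9, 8, 3, 4, 7, 6, 5, 0, 2]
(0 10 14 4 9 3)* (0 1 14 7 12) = (0 10 7 12)(1 14 4 9 3) = [10, 14, 2, 1, 9, 5, 6, 12, 8, 3, 7, 11, 0, 13, 4]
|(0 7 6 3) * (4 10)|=4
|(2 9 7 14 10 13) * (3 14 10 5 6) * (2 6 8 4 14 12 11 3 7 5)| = |(2 9 5 8 4 14)(3 12 11)(6 7 10 13)| = 12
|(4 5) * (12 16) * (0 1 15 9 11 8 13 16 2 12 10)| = |(0 1 15 9 11 8 13 16 10)(2 12)(4 5)| = 18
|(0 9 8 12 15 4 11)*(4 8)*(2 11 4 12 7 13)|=|(0 9 12 15 8 7 13 2 11)|=9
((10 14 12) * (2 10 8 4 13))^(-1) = (2 13 4 8 12 14 10) = [0, 1, 13, 3, 8, 5, 6, 7, 12, 9, 2, 11, 14, 4, 10]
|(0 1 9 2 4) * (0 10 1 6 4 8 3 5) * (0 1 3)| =|(0 6 4 10 3 5 1 9 2 8)| =10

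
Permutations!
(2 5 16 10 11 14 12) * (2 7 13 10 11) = [0, 1, 5, 3, 4, 16, 6, 13, 8, 9, 2, 14, 7, 10, 12, 15, 11] = (2 5 16 11 14 12 7 13 10)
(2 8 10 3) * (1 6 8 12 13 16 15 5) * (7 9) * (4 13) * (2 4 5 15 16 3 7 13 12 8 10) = (16)(1 6 10 7 9 13 3 4 12 5)(2 8) = [0, 6, 8, 4, 12, 1, 10, 9, 2, 13, 7, 11, 5, 3, 14, 15, 16]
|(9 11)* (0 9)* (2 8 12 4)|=|(0 9 11)(2 8 12 4)|=12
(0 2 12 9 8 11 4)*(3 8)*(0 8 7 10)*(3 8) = [2, 1, 12, 7, 3, 5, 6, 10, 11, 8, 0, 4, 9] = (0 2 12 9 8 11 4 3 7 10)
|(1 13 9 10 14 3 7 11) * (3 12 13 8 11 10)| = 21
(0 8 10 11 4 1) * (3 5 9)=(0 8 10 11 4 1)(3 5 9)=[8, 0, 2, 5, 1, 9, 6, 7, 10, 3, 11, 4]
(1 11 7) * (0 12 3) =[12, 11, 2, 0, 4, 5, 6, 1, 8, 9, 10, 7, 3] =(0 12 3)(1 11 7)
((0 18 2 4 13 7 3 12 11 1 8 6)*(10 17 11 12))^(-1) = (0 6 8 1 11 17 10 3 7 13 4 2 18) = [6, 11, 18, 7, 2, 5, 8, 13, 1, 9, 3, 17, 12, 4, 14, 15, 16, 10, 0]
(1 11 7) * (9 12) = [0, 11, 2, 3, 4, 5, 6, 1, 8, 12, 10, 7, 9] = (1 11 7)(9 12)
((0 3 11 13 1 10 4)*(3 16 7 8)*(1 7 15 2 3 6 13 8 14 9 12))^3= (0 2 8 7 12 4 15 11 13 9 10 16 3 6 14 1)= [2, 0, 8, 6, 15, 5, 14, 12, 7, 10, 16, 13, 4, 9, 1, 11, 3]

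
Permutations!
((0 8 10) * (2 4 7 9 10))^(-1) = [10, 1, 8, 3, 2, 5, 6, 4, 0, 7, 9] = (0 10 9 7 4 2 8)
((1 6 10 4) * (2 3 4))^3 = (1 2)(3 6)(4 10) = [0, 2, 1, 6, 10, 5, 3, 7, 8, 9, 4]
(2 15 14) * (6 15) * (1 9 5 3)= (1 9 5 3)(2 6 15 14)= [0, 9, 6, 1, 4, 3, 15, 7, 8, 5, 10, 11, 12, 13, 2, 14]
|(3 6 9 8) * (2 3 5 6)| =|(2 3)(5 6 9 8)| =4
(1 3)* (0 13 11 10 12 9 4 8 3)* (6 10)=(0 13 11 6 10 12 9 4 8 3 1)=[13, 0, 2, 1, 8, 5, 10, 7, 3, 4, 12, 6, 9, 11]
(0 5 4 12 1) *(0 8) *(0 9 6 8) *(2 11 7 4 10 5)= [2, 0, 11, 3, 12, 10, 8, 4, 9, 6, 5, 7, 1]= (0 2 11 7 4 12 1)(5 10)(6 8 9)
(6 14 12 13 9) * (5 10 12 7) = (5 10 12 13 9 6 14 7) = [0, 1, 2, 3, 4, 10, 14, 5, 8, 6, 12, 11, 13, 9, 7]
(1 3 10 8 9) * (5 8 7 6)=[0, 3, 2, 10, 4, 8, 5, 6, 9, 1, 7]=(1 3 10 7 6 5 8 9)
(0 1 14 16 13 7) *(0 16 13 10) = (0 1 14 13 7 16 10) = [1, 14, 2, 3, 4, 5, 6, 16, 8, 9, 0, 11, 12, 7, 13, 15, 10]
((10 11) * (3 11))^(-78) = (11) = [0, 1, 2, 3, 4, 5, 6, 7, 8, 9, 10, 11]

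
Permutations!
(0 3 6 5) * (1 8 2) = (0 3 6 5)(1 8 2) = [3, 8, 1, 6, 4, 0, 5, 7, 2]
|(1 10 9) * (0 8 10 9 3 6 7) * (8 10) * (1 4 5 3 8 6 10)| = |(0 1 9 4 5 3 10 8 6 7)| = 10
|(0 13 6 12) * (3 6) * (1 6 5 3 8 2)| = |(0 13 8 2 1 6 12)(3 5)| = 14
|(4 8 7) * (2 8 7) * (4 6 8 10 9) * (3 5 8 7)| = 14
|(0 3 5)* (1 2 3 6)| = 6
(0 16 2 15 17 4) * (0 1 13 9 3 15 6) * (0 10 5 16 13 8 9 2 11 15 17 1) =(0 13 2 6 10 5 16 11 15 1 8 9 3 17 4) =[13, 8, 6, 17, 0, 16, 10, 7, 9, 3, 5, 15, 12, 2, 14, 1, 11, 4]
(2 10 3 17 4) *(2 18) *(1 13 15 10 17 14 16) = (1 13 15 10 3 14 16)(2 17 4 18) = [0, 13, 17, 14, 18, 5, 6, 7, 8, 9, 3, 11, 12, 15, 16, 10, 1, 4, 2]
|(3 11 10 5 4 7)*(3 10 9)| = 12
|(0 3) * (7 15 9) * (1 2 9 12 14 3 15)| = 20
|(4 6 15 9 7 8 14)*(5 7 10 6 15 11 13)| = 11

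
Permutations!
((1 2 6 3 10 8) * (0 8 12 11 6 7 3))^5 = (0 3)(1 12)(2 11)(6 7)(8 10) = [3, 12, 11, 0, 4, 5, 7, 6, 10, 9, 8, 2, 1]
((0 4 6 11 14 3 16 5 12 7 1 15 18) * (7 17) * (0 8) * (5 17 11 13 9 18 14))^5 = (0 18 13 4 8 9 6)(1 17 3 15 7 16 14)(5 11 12) = [18, 17, 2, 15, 8, 11, 0, 16, 9, 6, 10, 12, 5, 4, 1, 7, 14, 3, 13]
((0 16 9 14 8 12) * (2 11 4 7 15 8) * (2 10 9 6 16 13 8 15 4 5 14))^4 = (16)(2 10 5)(9 14 11) = [0, 1, 10, 3, 4, 2, 6, 7, 8, 14, 5, 9, 12, 13, 11, 15, 16]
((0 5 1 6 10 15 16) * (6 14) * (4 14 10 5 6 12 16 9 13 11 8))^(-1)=(0 16 12 14 4 8 11 13 9 15 10 1 5 6)=[16, 5, 2, 3, 8, 6, 0, 7, 11, 15, 1, 13, 14, 9, 4, 10, 12]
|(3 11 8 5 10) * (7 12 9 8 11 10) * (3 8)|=|(3 10 8 5 7 12 9)|=7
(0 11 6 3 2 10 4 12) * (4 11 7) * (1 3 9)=(0 7 4 12)(1 3 2 10 11 6 9)=[7, 3, 10, 2, 12, 5, 9, 4, 8, 1, 11, 6, 0]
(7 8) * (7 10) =(7 8 10) =[0, 1, 2, 3, 4, 5, 6, 8, 10, 9, 7]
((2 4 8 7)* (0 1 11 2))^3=[2, 4, 7, 3, 0, 5, 6, 11, 1, 9, 10, 8]=(0 2 7 11 8 1 4)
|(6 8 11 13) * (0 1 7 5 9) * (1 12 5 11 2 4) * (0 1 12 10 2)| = 13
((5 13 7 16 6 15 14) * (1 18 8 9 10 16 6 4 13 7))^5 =[0, 16, 2, 3, 9, 5, 6, 7, 13, 1, 18, 11, 12, 10, 14, 15, 8, 17, 4] =(1 16 8 13 10 18 4 9)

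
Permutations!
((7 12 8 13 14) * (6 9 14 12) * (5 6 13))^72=(14)=[0, 1, 2, 3, 4, 5, 6, 7, 8, 9, 10, 11, 12, 13, 14]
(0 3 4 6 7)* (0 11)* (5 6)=(0 3 4 5 6 7 11)=[3, 1, 2, 4, 5, 6, 7, 11, 8, 9, 10, 0]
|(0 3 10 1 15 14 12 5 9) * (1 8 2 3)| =|(0 1 15 14 12 5 9)(2 3 10 8)| =28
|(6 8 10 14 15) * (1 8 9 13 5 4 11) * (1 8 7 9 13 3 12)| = 45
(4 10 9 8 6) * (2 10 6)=(2 10 9 8)(4 6)=[0, 1, 10, 3, 6, 5, 4, 7, 2, 8, 9]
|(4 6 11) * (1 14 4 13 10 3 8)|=9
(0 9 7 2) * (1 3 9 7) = (0 7 2)(1 3 9) = [7, 3, 0, 9, 4, 5, 6, 2, 8, 1]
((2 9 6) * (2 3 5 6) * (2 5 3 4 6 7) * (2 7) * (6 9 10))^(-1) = (2 5 9 4 6 10) = [0, 1, 5, 3, 6, 9, 10, 7, 8, 4, 2]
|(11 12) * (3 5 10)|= 6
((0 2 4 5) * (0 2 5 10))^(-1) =(0 10 4 2 5) =[10, 1, 5, 3, 2, 0, 6, 7, 8, 9, 4]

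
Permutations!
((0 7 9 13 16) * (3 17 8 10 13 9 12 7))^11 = (0 10 3 13 17 16 8)(7 12) = [10, 1, 2, 13, 4, 5, 6, 12, 0, 9, 3, 11, 7, 17, 14, 15, 8, 16]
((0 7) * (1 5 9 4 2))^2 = [0, 9, 5, 3, 1, 4, 6, 7, 8, 2] = (1 9 2 5 4)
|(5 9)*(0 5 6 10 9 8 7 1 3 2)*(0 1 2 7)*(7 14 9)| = |(0 5 8)(1 3 14 9 6 10 7 2)| = 24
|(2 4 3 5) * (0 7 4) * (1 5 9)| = 8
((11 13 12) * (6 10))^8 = (11 12 13) = [0, 1, 2, 3, 4, 5, 6, 7, 8, 9, 10, 12, 13, 11]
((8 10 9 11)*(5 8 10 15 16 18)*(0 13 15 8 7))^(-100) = (0 5 16 13 7 18 15)(9 10 11) = [5, 1, 2, 3, 4, 16, 6, 18, 8, 10, 11, 9, 12, 7, 14, 0, 13, 17, 15]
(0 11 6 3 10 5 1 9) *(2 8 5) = [11, 9, 8, 10, 4, 1, 3, 7, 5, 0, 2, 6] = (0 11 6 3 10 2 8 5 1 9)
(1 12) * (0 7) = (0 7)(1 12) = [7, 12, 2, 3, 4, 5, 6, 0, 8, 9, 10, 11, 1]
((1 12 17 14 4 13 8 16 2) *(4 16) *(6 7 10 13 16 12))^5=(1 8 6 4 7 16 10 2 13)(12 14 17)=[0, 8, 13, 3, 7, 5, 4, 16, 6, 9, 2, 11, 14, 1, 17, 15, 10, 12]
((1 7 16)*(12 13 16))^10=(16)=[0, 1, 2, 3, 4, 5, 6, 7, 8, 9, 10, 11, 12, 13, 14, 15, 16]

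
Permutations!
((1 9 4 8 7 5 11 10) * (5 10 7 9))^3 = (1 7 5 10 11) = [0, 7, 2, 3, 4, 10, 6, 5, 8, 9, 11, 1]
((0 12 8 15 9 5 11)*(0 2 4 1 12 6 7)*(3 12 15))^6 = [0, 4, 11, 3, 2, 9, 6, 7, 8, 15, 10, 5, 12, 13, 14, 1] = (1 4 2 11 5 9 15)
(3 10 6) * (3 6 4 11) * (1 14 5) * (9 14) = (1 9 14 5)(3 10 4 11) = [0, 9, 2, 10, 11, 1, 6, 7, 8, 14, 4, 3, 12, 13, 5]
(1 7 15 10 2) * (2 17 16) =[0, 7, 1, 3, 4, 5, 6, 15, 8, 9, 17, 11, 12, 13, 14, 10, 2, 16] =(1 7 15 10 17 16 2)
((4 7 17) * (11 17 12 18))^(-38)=(4 11 12)(7 17 18)=[0, 1, 2, 3, 11, 5, 6, 17, 8, 9, 10, 12, 4, 13, 14, 15, 16, 18, 7]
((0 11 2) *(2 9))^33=(0 11 9 2)=[11, 1, 0, 3, 4, 5, 6, 7, 8, 2, 10, 9]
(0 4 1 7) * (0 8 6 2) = (0 4 1 7 8 6 2) = [4, 7, 0, 3, 1, 5, 2, 8, 6]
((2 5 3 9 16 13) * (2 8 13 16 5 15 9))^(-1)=(16)(2 3 5 9 15)(8 13)=[0, 1, 3, 5, 4, 9, 6, 7, 13, 15, 10, 11, 12, 8, 14, 2, 16]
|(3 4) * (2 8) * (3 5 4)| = 2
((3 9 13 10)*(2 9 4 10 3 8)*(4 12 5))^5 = (2 5 9 4 13 10 3 8 12) = [0, 1, 5, 8, 13, 9, 6, 7, 12, 4, 3, 11, 2, 10]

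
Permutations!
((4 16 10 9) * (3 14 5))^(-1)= (3 5 14)(4 9 10 16)= [0, 1, 2, 5, 9, 14, 6, 7, 8, 10, 16, 11, 12, 13, 3, 15, 4]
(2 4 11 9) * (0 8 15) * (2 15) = (0 8 2 4 11 9 15) = [8, 1, 4, 3, 11, 5, 6, 7, 2, 15, 10, 9, 12, 13, 14, 0]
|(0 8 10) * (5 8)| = |(0 5 8 10)| = 4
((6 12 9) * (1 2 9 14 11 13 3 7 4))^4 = (1 12 3 2 14 7 9 11 4 6 13) = [0, 12, 14, 2, 6, 5, 13, 9, 8, 11, 10, 4, 3, 1, 7]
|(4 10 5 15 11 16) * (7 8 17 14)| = |(4 10 5 15 11 16)(7 8 17 14)| = 12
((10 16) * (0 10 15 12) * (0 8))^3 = (0 15)(8 16)(10 12) = [15, 1, 2, 3, 4, 5, 6, 7, 16, 9, 12, 11, 10, 13, 14, 0, 8]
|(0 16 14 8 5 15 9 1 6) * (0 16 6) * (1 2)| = |(0 6 16 14 8 5 15 9 2 1)| = 10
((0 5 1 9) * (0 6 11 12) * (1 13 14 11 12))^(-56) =(0 6 1 14 5 12 9 11 13) =[6, 14, 2, 3, 4, 12, 1, 7, 8, 11, 10, 13, 9, 0, 5]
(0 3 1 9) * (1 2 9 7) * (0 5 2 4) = (0 3 4)(1 7)(2 9 5) = [3, 7, 9, 4, 0, 2, 6, 1, 8, 5]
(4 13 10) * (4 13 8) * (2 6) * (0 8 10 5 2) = (0 8 4 10 13 5 2 6) = [8, 1, 6, 3, 10, 2, 0, 7, 4, 9, 13, 11, 12, 5]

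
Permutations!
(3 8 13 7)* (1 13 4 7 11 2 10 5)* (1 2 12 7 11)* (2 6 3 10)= (1 13)(3 8 4 11 12 7 10 5 6)= [0, 13, 2, 8, 11, 6, 3, 10, 4, 9, 5, 12, 7, 1]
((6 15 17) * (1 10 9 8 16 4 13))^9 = (17)(1 9 16 13 10 8 4) = [0, 9, 2, 3, 1, 5, 6, 7, 4, 16, 8, 11, 12, 10, 14, 15, 13, 17]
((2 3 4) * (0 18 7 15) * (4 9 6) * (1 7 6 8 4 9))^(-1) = (0 15 7 1 3 2 4 8 9 6 18) = [15, 3, 4, 2, 8, 5, 18, 1, 9, 6, 10, 11, 12, 13, 14, 7, 16, 17, 0]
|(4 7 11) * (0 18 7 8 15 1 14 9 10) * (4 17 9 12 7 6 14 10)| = 14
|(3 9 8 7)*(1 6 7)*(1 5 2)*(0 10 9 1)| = |(0 10 9 8 5 2)(1 6 7 3)| = 12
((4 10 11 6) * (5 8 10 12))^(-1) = (4 6 11 10 8 5 12) = [0, 1, 2, 3, 6, 12, 11, 7, 5, 9, 8, 10, 4]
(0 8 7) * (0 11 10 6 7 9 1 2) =(0 8 9 1 2)(6 7 11 10) =[8, 2, 0, 3, 4, 5, 7, 11, 9, 1, 6, 10]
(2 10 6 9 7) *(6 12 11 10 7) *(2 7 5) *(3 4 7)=(2 5)(3 4 7)(6 9)(10 12 11)=[0, 1, 5, 4, 7, 2, 9, 3, 8, 6, 12, 10, 11]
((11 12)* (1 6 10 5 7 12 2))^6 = (1 11 7 10)(2 12 5 6) = [0, 11, 12, 3, 4, 6, 2, 10, 8, 9, 1, 7, 5]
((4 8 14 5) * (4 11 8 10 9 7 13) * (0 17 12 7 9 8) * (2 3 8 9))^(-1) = [11, 1, 9, 2, 13, 14, 6, 12, 3, 10, 4, 5, 17, 7, 8, 15, 16, 0] = (0 11 5 14 8 3 2 9 10 4 13 7 12 17)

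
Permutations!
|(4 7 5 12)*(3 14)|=4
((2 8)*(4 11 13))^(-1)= (2 8)(4 13 11)= [0, 1, 8, 3, 13, 5, 6, 7, 2, 9, 10, 4, 12, 11]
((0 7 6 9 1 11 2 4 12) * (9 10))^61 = (0 7 6 10 9 1 11 2 4 12) = [7, 11, 4, 3, 12, 5, 10, 6, 8, 1, 9, 2, 0]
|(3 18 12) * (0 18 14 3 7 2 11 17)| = 14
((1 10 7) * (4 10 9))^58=(1 10 9 7 4)=[0, 10, 2, 3, 1, 5, 6, 4, 8, 7, 9]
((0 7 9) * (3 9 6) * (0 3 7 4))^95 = (0 4)(3 9)(6 7) = [4, 1, 2, 9, 0, 5, 7, 6, 8, 3]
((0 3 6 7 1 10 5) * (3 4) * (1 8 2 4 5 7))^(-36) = (1 2)(3 7)(4 10)(6 8) = [0, 2, 1, 7, 10, 5, 8, 3, 6, 9, 4]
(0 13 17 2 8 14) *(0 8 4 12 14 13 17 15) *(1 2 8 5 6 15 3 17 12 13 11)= (0 12 14 5 6 15)(1 2 4 13 3 17 8 11)= [12, 2, 4, 17, 13, 6, 15, 7, 11, 9, 10, 1, 14, 3, 5, 0, 16, 8]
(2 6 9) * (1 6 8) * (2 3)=[0, 6, 8, 2, 4, 5, 9, 7, 1, 3]=(1 6 9 3 2 8)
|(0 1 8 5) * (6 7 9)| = 12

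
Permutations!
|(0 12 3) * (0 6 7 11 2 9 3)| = |(0 12)(2 9 3 6 7 11)| = 6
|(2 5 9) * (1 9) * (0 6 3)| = 12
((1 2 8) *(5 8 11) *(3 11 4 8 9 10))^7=(1 8 4 2)(3 5 10 11 9)=[0, 8, 1, 5, 2, 10, 6, 7, 4, 3, 11, 9]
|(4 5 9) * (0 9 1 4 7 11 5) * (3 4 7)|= |(0 9 3 4)(1 7 11 5)|= 4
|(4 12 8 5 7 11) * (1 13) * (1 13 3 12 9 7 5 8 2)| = |(13)(1 3 12 2)(4 9 7 11)| = 4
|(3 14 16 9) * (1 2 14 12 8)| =8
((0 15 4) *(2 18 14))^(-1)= (0 4 15)(2 14 18)= [4, 1, 14, 3, 15, 5, 6, 7, 8, 9, 10, 11, 12, 13, 18, 0, 16, 17, 2]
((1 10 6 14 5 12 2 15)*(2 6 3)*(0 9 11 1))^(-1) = (0 15 2 3 10 1 11 9)(5 14 6 12) = [15, 11, 3, 10, 4, 14, 12, 7, 8, 0, 1, 9, 5, 13, 6, 2]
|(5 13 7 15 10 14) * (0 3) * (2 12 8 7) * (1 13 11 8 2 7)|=|(0 3)(1 13 7 15 10 14 5 11 8)(2 12)|=18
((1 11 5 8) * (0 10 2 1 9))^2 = (0 2 11 8)(1 5 9 10) = [2, 5, 11, 3, 4, 9, 6, 7, 0, 10, 1, 8]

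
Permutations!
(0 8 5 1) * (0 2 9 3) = [8, 2, 9, 0, 4, 1, 6, 7, 5, 3] = (0 8 5 1 2 9 3)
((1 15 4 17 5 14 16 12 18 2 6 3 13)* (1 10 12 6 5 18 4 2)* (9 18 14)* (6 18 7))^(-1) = [0, 18, 15, 6, 12, 2, 7, 9, 8, 5, 13, 11, 10, 3, 17, 1, 14, 4, 16] = (1 18 16 14 17 4 12 10 13 3 6 7 9 5 2 15)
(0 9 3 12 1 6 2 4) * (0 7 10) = (0 9 3 12 1 6 2 4 7 10) = [9, 6, 4, 12, 7, 5, 2, 10, 8, 3, 0, 11, 1]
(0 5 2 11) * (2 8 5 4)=(0 4 2 11)(5 8)=[4, 1, 11, 3, 2, 8, 6, 7, 5, 9, 10, 0]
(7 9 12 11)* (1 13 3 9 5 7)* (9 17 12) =(1 13 3 17 12 11)(5 7) =[0, 13, 2, 17, 4, 7, 6, 5, 8, 9, 10, 1, 11, 3, 14, 15, 16, 12]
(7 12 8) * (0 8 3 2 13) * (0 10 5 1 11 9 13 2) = (0 8 7 12 3)(1 11 9 13 10 5) = [8, 11, 2, 0, 4, 1, 6, 12, 7, 13, 5, 9, 3, 10]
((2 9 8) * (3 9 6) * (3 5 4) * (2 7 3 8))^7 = (2 9 3 7 8 4 5 6) = [0, 1, 9, 7, 5, 6, 2, 8, 4, 3]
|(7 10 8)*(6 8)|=4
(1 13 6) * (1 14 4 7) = (1 13 6 14 4 7) = [0, 13, 2, 3, 7, 5, 14, 1, 8, 9, 10, 11, 12, 6, 4]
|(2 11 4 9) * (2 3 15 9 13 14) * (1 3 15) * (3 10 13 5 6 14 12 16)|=|(1 10 13 12 16 3)(2 11 4 5 6 14)(9 15)|=6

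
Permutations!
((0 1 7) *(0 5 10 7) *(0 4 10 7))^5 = (0 1 4 10)(5 7) = [1, 4, 2, 3, 10, 7, 6, 5, 8, 9, 0]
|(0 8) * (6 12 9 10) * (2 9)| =|(0 8)(2 9 10 6 12)| =10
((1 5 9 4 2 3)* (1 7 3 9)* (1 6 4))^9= (1 4)(2 5)(3 7)(6 9)= [0, 4, 5, 7, 1, 2, 9, 3, 8, 6]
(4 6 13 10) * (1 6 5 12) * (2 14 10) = (1 6 13 2 14 10 4 5 12) = [0, 6, 14, 3, 5, 12, 13, 7, 8, 9, 4, 11, 1, 2, 10]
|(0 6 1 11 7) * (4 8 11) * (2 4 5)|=9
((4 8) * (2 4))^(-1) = (2 8 4) = [0, 1, 8, 3, 2, 5, 6, 7, 4]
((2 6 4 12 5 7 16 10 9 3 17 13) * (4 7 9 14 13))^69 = [0, 1, 13, 12, 9, 17, 2, 6, 8, 4, 16, 11, 3, 14, 10, 15, 7, 5] = (2 13 14 10 16 7 6)(3 12)(4 9)(5 17)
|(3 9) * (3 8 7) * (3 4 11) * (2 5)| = |(2 5)(3 9 8 7 4 11)| = 6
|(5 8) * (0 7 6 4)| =4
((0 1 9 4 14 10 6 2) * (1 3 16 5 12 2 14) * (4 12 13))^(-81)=[2, 4, 12, 0, 13, 16, 6, 7, 8, 1, 10, 11, 9, 5, 14, 15, 3]=(0 2 12 9 1 4 13 5 16 3)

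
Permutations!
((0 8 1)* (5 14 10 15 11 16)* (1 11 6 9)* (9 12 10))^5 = (0 14 11 1 5 8 9 16)(6 12 10 15) = [14, 5, 2, 3, 4, 8, 12, 7, 9, 16, 15, 1, 10, 13, 11, 6, 0]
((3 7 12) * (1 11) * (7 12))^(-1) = [0, 11, 2, 12, 4, 5, 6, 7, 8, 9, 10, 1, 3] = (1 11)(3 12)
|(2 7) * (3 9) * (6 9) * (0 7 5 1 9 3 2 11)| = 12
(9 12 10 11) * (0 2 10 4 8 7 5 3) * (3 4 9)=(0 2 10 11 3)(4 8 7 5)(9 12)=[2, 1, 10, 0, 8, 4, 6, 5, 7, 12, 11, 3, 9]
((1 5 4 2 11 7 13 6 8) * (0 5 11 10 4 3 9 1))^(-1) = [8, 9, 4, 5, 10, 0, 13, 11, 6, 3, 2, 1, 12, 7] = (0 8 6 13 7 11 1 9 3 5)(2 4 10)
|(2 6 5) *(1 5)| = |(1 5 2 6)| = 4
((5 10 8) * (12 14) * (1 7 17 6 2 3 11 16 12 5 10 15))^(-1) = (1 15 5 14 12 16 11 3 2 6 17 7)(8 10) = [0, 15, 6, 2, 4, 14, 17, 1, 10, 9, 8, 3, 16, 13, 12, 5, 11, 7]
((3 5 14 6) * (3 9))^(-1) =(3 9 6 14 5) =[0, 1, 2, 9, 4, 3, 14, 7, 8, 6, 10, 11, 12, 13, 5]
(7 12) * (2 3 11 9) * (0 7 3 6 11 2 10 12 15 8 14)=(0 7 15 8 14)(2 6 11 9 10 12 3)=[7, 1, 6, 2, 4, 5, 11, 15, 14, 10, 12, 9, 3, 13, 0, 8]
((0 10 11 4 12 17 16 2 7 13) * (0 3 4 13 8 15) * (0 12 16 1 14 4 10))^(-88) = [0, 4, 8, 3, 2, 5, 6, 15, 12, 9, 10, 11, 1, 13, 16, 17, 7, 14] = (1 4 2 8 12)(7 15 17 14 16)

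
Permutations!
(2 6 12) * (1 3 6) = (1 3 6 12 2) = [0, 3, 1, 6, 4, 5, 12, 7, 8, 9, 10, 11, 2]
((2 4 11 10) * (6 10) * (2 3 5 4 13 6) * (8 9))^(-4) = (2 3)(4 6)(5 13)(10 11) = [0, 1, 3, 2, 6, 13, 4, 7, 8, 9, 11, 10, 12, 5]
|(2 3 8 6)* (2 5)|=|(2 3 8 6 5)|=5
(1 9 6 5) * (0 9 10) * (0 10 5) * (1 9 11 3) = (0 11 3 1 5 9 6) = [11, 5, 2, 1, 4, 9, 0, 7, 8, 6, 10, 3]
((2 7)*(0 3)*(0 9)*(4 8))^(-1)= (0 9 3)(2 7)(4 8)= [9, 1, 7, 0, 8, 5, 6, 2, 4, 3]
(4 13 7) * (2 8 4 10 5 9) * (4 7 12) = (2 8 7 10 5 9)(4 13 12) = [0, 1, 8, 3, 13, 9, 6, 10, 7, 2, 5, 11, 4, 12]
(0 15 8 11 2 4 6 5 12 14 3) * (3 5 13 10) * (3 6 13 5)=(0 15 8 11 2 4 13 10 6 5 12 14 3)=[15, 1, 4, 0, 13, 12, 5, 7, 11, 9, 6, 2, 14, 10, 3, 8]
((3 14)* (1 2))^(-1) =(1 2)(3 14) =[0, 2, 1, 14, 4, 5, 6, 7, 8, 9, 10, 11, 12, 13, 3]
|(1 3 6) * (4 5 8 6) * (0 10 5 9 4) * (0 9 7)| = |(0 10 5 8 6 1 3 9 4 7)| = 10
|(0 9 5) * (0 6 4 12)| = 6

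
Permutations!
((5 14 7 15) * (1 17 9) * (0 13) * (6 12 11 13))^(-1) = [13, 9, 2, 3, 4, 15, 0, 14, 8, 17, 10, 12, 6, 11, 5, 7, 16, 1] = (0 13 11 12 6)(1 9 17)(5 15 7 14)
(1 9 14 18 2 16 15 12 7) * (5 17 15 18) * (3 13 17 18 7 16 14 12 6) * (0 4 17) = (0 4 17 15 6 3 13)(1 9 12 16 7)(2 14 5 18) = [4, 9, 14, 13, 17, 18, 3, 1, 8, 12, 10, 11, 16, 0, 5, 6, 7, 15, 2]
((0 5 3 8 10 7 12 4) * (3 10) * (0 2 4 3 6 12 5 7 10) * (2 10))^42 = (3 6)(8 12) = [0, 1, 2, 6, 4, 5, 3, 7, 12, 9, 10, 11, 8]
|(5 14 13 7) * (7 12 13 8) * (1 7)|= |(1 7 5 14 8)(12 13)|= 10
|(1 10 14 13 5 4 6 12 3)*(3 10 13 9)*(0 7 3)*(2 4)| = 13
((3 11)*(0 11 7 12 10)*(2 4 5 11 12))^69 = (12)(2 11)(3 4)(5 7) = [0, 1, 11, 4, 3, 7, 6, 5, 8, 9, 10, 2, 12]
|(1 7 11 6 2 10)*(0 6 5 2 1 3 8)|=10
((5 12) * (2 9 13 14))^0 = (14) = [0, 1, 2, 3, 4, 5, 6, 7, 8, 9, 10, 11, 12, 13, 14]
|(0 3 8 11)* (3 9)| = 5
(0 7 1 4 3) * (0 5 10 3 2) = [7, 4, 0, 5, 2, 10, 6, 1, 8, 9, 3] = (0 7 1 4 2)(3 5 10)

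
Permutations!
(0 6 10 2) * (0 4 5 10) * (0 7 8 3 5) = (0 6 7 8 3 5 10 2 4) = [6, 1, 4, 5, 0, 10, 7, 8, 3, 9, 2]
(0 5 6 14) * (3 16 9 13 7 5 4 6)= [4, 1, 2, 16, 6, 3, 14, 5, 8, 13, 10, 11, 12, 7, 0, 15, 9]= (0 4 6 14)(3 16 9 13 7 5)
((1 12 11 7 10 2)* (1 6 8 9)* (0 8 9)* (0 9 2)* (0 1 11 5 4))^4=(0 7 5 9 1)(4 11 12 8 10)=[7, 0, 2, 3, 11, 9, 6, 5, 10, 1, 4, 12, 8]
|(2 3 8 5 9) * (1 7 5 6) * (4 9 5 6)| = 15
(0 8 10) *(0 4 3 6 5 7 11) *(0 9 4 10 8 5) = [5, 1, 2, 6, 3, 7, 0, 11, 8, 4, 10, 9] = (0 5 7 11 9 4 3 6)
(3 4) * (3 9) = [0, 1, 2, 4, 9, 5, 6, 7, 8, 3] = (3 4 9)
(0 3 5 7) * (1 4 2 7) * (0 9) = [3, 4, 7, 5, 2, 1, 6, 9, 8, 0] = (0 3 5 1 4 2 7 9)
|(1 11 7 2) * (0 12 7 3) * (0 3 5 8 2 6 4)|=|(0 12 7 6 4)(1 11 5 8 2)|=5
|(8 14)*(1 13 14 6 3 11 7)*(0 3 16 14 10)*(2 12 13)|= |(0 3 11 7 1 2 12 13 10)(6 16 14 8)|= 36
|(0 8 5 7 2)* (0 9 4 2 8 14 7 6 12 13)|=24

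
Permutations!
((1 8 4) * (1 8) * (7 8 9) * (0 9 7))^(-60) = (9) = [0, 1, 2, 3, 4, 5, 6, 7, 8, 9]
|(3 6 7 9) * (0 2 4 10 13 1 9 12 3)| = 28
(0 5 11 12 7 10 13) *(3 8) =[5, 1, 2, 8, 4, 11, 6, 10, 3, 9, 13, 12, 7, 0] =(0 5 11 12 7 10 13)(3 8)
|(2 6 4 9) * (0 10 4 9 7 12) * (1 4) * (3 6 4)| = |(0 10 1 3 6 9 2 4 7 12)| = 10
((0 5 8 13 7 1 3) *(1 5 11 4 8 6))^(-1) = (0 3 1 6 5 7 13 8 4 11) = [3, 6, 2, 1, 11, 7, 5, 13, 4, 9, 10, 0, 12, 8]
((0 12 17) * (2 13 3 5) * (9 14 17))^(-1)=[17, 1, 5, 13, 4, 3, 6, 7, 8, 12, 10, 11, 0, 2, 9, 15, 16, 14]=(0 17 14 9 12)(2 5 3 13)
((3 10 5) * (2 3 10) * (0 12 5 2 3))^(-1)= (0 2 10 5 12)= [2, 1, 10, 3, 4, 12, 6, 7, 8, 9, 5, 11, 0]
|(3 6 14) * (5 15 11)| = 3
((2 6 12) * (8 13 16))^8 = (2 12 6)(8 16 13) = [0, 1, 12, 3, 4, 5, 2, 7, 16, 9, 10, 11, 6, 8, 14, 15, 13]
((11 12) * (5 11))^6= (12)= [0, 1, 2, 3, 4, 5, 6, 7, 8, 9, 10, 11, 12]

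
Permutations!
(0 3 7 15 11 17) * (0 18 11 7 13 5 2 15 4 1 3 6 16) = [6, 3, 15, 13, 1, 2, 16, 4, 8, 9, 10, 17, 12, 5, 14, 7, 0, 18, 11] = (0 6 16)(1 3 13 5 2 15 7 4)(11 17 18)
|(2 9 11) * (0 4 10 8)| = |(0 4 10 8)(2 9 11)| = 12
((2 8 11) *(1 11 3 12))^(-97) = [0, 12, 11, 8, 4, 5, 6, 7, 2, 9, 10, 1, 3] = (1 12 3 8 2 11)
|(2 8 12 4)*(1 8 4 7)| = 4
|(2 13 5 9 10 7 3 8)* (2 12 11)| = |(2 13 5 9 10 7 3 8 12 11)| = 10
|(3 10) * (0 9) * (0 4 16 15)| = 10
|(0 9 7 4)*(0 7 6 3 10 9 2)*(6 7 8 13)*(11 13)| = 18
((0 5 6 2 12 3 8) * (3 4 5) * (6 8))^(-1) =[8, 1, 6, 0, 12, 4, 3, 7, 5, 9, 10, 11, 2] =(0 8 5 4 12 2 6 3)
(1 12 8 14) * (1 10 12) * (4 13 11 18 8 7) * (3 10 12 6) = (3 10 6)(4 13 11 18 8 14 12 7) = [0, 1, 2, 10, 13, 5, 3, 4, 14, 9, 6, 18, 7, 11, 12, 15, 16, 17, 8]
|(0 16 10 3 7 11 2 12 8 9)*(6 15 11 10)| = |(0 16 6 15 11 2 12 8 9)(3 7 10)| = 9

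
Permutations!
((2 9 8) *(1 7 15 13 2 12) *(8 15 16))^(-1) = [0, 12, 13, 3, 4, 5, 6, 1, 16, 2, 10, 11, 8, 15, 14, 9, 7] = (1 12 8 16 7)(2 13 15 9)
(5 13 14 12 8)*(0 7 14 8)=(0 7 14 12)(5 13 8)=[7, 1, 2, 3, 4, 13, 6, 14, 5, 9, 10, 11, 0, 8, 12]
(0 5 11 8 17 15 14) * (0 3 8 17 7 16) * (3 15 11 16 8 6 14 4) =(0 5 16)(3 6 14 15 4)(7 8)(11 17) =[5, 1, 2, 6, 3, 16, 14, 8, 7, 9, 10, 17, 12, 13, 15, 4, 0, 11]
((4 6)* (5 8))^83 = [0, 1, 2, 3, 6, 8, 4, 7, 5] = (4 6)(5 8)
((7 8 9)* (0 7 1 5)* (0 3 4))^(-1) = (0 4 3 5 1 9 8 7) = [4, 9, 2, 5, 3, 1, 6, 0, 7, 8]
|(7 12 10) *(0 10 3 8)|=|(0 10 7 12 3 8)|=6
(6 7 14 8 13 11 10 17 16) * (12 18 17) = [0, 1, 2, 3, 4, 5, 7, 14, 13, 9, 12, 10, 18, 11, 8, 15, 6, 16, 17] = (6 7 14 8 13 11 10 12 18 17 16)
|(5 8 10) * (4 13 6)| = 3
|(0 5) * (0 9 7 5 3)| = |(0 3)(5 9 7)| = 6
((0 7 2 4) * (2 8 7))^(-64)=[4, 1, 0, 3, 2, 5, 6, 7, 8]=(8)(0 4 2)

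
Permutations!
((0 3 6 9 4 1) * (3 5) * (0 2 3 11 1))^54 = (11) = [0, 1, 2, 3, 4, 5, 6, 7, 8, 9, 10, 11]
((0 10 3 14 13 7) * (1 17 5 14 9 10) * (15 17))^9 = (0 1 15 17 5 14 13 7) = [1, 15, 2, 3, 4, 14, 6, 0, 8, 9, 10, 11, 12, 7, 13, 17, 16, 5]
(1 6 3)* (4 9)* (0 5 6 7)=[5, 7, 2, 1, 9, 6, 3, 0, 8, 4]=(0 5 6 3 1 7)(4 9)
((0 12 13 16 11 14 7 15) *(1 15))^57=(0 16 7)(1 12 11)(13 14 15)=[16, 12, 2, 3, 4, 5, 6, 0, 8, 9, 10, 1, 11, 14, 15, 13, 7]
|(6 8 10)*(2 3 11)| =3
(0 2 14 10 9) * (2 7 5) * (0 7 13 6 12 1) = [13, 0, 14, 3, 4, 2, 12, 5, 8, 7, 9, 11, 1, 6, 10] = (0 13 6 12 1)(2 14 10 9 7 5)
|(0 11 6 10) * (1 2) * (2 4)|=12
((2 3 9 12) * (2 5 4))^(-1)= (2 4 5 12 9 3)= [0, 1, 4, 2, 5, 12, 6, 7, 8, 3, 10, 11, 9]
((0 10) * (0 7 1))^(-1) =(0 1 7 10) =[1, 7, 2, 3, 4, 5, 6, 10, 8, 9, 0]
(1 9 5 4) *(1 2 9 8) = (1 8)(2 9 5 4) = [0, 8, 9, 3, 2, 4, 6, 7, 1, 5]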